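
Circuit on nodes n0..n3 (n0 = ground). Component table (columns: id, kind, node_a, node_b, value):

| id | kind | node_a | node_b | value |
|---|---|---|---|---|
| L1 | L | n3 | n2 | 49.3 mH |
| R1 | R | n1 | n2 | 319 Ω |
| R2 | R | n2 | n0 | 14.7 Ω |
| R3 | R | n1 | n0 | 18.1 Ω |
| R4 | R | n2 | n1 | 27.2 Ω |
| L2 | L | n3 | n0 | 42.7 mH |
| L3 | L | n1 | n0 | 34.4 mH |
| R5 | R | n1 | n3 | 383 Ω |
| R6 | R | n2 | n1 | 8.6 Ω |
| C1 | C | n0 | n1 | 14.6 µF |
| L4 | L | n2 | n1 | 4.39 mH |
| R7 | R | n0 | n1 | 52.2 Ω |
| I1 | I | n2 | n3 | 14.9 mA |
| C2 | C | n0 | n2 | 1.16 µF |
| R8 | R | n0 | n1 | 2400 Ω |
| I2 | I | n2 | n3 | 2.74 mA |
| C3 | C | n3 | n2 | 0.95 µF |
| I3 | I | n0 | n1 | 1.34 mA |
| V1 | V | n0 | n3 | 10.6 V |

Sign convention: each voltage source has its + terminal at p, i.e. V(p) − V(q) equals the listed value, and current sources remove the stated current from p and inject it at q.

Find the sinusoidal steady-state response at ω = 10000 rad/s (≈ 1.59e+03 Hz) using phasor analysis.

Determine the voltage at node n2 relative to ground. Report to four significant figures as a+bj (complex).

Element admittances at ω=10000 rad/s:
  Y(L1) = 0.000-0.002028j S between n3,n2
  Y(R1) = 0.003135+0.000j S between n1,n2
  Y(R2) = 0.06803+0.000j S between n2,n0
  Y(R3) = 0.05525+0.000j S between n1,n0
  Y(R4) = 0.03676+0.000j S between n2,n1
  Y(L2) = 0.000-0.002342j S between n3,n0
  Y(L3) = 0.000-0.002907j S between n1,n0
  Y(R5) = 0.002611+0.000j S between n1,n3
  Y(R6) = 0.1163+0.000j S between n2,n1
  Y(C1) = 0.000+0.1460j S between n0,n1
  Y(L4) = 0.000-0.02278j S between n2,n1
  Y(R7) = 0.01916+0.000j S between n0,n1
  I1: injects 0.0149 A into n3 (from n2)
  Y(C2) = 0.000+0.01160j S between n0,n2
  Y(R8) = 0.0004167+0.000j S between n0,n1
  I2: injects 0.00274 A into n3 (from n2)
  Y(C3) = 0.000+0.009500j S between n3,n2
  I3: injects 0.00134 A into n1 (from n0)
  V1: constraint V(n0)−V(n3) = 10.6
Assemble and solve the 4×4 MNA system:
  V(n1)=-0.3591+0.002070j  V(n2)=-0.3233-0.3207j  V(n3)=-10.60+0.000j
  i(V1)=-0.04677-0.05196j

-0.3233-0.3207j V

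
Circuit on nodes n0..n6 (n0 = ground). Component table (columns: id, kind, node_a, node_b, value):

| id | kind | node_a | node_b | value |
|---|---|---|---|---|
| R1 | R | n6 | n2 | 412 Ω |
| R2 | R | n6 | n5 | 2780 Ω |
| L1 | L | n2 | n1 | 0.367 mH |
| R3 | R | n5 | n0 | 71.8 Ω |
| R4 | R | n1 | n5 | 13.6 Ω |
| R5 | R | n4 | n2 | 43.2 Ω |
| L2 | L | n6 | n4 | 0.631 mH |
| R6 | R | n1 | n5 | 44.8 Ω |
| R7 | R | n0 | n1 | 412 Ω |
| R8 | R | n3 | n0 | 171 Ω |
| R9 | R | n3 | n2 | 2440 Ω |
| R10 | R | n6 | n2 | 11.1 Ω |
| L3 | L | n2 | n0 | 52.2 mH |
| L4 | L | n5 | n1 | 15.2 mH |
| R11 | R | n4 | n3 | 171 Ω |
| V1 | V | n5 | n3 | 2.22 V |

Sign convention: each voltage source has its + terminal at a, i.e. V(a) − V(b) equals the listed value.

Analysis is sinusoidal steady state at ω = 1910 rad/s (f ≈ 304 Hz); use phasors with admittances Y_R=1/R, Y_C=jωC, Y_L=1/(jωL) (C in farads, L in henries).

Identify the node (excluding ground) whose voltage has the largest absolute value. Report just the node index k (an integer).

Apply KCL at each of the 6 non-ground nodes and solve the resulting linear system.
Node n1: branches {L1, R4, R6, R7, L4} → V_1 = 0.3852+0.1593j
Node n2: branches {R1, L1, R5, R9, R10, L3} → V_2 = 0.3824+0.1496j
Node n3: branches {R8, R9, R11, V1} → V_3 = -1.687+0.1744j
Node n4: branches {R5, L2, R11} → V_4 = 0.2832+0.1424j
Node n5: branches {R2, R3, R4, R6, L4, V1} → V_5 = 0.5333+0.1744j
Node n6: branches {R1, R2, L2, R10} → V_6 = 0.2837+0.1535j
Source currents: i(V1)=-0.02223+0.001217j

3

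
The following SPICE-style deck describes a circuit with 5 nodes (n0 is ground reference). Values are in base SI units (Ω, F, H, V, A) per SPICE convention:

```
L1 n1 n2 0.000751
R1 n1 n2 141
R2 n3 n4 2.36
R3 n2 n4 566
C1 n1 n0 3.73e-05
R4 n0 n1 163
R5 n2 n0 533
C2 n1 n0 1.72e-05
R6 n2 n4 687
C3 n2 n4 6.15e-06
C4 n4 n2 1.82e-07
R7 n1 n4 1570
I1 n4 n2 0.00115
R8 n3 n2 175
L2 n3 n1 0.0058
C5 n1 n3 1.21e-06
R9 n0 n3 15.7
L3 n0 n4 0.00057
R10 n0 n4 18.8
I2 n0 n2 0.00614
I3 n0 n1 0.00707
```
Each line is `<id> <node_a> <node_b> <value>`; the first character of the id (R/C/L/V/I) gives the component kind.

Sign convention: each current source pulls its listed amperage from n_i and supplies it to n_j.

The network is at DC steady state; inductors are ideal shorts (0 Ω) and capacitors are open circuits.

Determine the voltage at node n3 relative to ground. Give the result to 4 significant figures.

0.02876 V

Apply KCL at each of the 4 non-ground nodes and solve the resulting linear system.
Node n1: branches {L1, R1, C1, R4, C2, R7, L2, C5, I3} → V_1 = 0.02876
Node n2: branches {L1, R1, R3, R5, R6, C3, C4, I1, R8, I2} → V_2 = 0.02876
Node n3: branches {R2, R8, L2, C5, R9} → V_3 = 0.02876
Node n4: branches {R2, R3, R6, C3, C4, R7, I1, L3, R10} → V_4 = 0.000
Source currents: i(L1)=-0.007143, i(L2)=-0.01402, i(L3)=-0.01115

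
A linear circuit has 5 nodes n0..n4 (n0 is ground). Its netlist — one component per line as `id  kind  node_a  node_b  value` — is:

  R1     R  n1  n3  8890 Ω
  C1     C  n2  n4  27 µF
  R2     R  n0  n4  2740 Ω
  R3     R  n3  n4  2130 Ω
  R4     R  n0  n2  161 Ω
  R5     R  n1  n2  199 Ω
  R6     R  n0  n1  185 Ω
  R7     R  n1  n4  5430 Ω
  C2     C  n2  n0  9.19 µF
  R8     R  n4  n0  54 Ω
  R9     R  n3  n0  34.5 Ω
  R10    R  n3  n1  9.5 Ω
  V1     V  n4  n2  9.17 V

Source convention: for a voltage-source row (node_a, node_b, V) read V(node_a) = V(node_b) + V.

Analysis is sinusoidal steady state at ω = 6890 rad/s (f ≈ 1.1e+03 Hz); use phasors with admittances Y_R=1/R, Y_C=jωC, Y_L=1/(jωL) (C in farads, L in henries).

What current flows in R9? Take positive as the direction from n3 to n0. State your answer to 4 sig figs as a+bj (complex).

0.0001406+0.008885j A

Element admittances at ω=6890 rad/s:
  Y(R1) = 0.0001125+0.000j S between n1,n3
  Y(C1) = 0.000+0.1860j S between n2,n4
  Y(R2) = 0.0003650+0.000j S between n0,n4
  Y(R3) = 0.0004695+0.000j S between n3,n4
  Y(R4) = 0.006211+0.000j S between n0,n2
  Y(R5) = 0.005025+0.000j S between n1,n2
  Y(R6) = 0.005405+0.000j S between n0,n1
  Y(R7) = 0.0001842+0.000j S between n1,n4
  Y(C2) = 0.000+0.06332j S between n2,n0
  Y(R8) = 0.01852+0.000j S between n4,n0
  Y(R9) = 0.02899+0.000j S between n3,n0
  Y(R10) = 0.1053+0.000j S between n3,n1
  V1: constraint V(n4)−V(n2) = 9.17
Assemble and solve the 5×5 MNA system:
  V(n1)=-0.02981+0.3820j  V(n2)=-1.086+2.304j  V(n3)=0.004851+0.3065j  V(n4)=8.084+2.304j
  i(V1)=-0.1579-1.751j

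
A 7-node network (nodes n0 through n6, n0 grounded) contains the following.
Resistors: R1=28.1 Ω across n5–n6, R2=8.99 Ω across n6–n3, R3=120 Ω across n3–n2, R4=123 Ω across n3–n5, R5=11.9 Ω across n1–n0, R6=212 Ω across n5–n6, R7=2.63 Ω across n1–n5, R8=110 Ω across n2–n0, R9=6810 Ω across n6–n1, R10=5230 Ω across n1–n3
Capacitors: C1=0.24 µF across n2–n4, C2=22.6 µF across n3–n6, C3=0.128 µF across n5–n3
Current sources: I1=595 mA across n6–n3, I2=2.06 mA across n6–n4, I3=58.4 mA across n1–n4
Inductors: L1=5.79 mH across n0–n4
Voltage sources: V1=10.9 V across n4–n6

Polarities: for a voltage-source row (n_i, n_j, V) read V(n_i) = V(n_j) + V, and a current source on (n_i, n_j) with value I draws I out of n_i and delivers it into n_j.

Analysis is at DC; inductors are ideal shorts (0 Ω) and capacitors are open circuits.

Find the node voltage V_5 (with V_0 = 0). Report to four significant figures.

-4.530 V

Element admittances at DC:
  Y(R1) = 0.03559 S between n5,n6
  Y(R2) = 0.1112 S between n6,n3
  Y(R3) = 0.008333 S between n3,n2
  Y(R4) = 0.008130 S between n3,n5
  Y(C1) = 0.000 S between n2,n4
  I1: injects 0.595 A into n3 (from n6)
  Y(R5) = 0.08403 S between n1,n0
  I2: injects 0.00206 A into n4 (from n6)
  Y(R6) = 0.004717 S between n5,n6
  I3: injects 0.0584 A into n4 (from n1)
  Y(C2) = 0.000 S between n3,n6
  Y(R7) = 0.3802 S between n1,n5
  Y(C3) = 0.000 S between n5,n3
  Y(R8) = 0.009091 S between n2,n0
  Y(R9) = 0.0001468 S between n6,n1
  L1: short n0↔n4 (DC inductor)
  Y(R10) = 0.0001912 S between n1,n3
  V1: constraint V(n4)−V(n6) = 10.9
Assemble and solve the 8×8 MNA system:
  V(n1)=-3.839  V(n2)=-2.528  V(n3)=-5.287  V(n4)=0.000  V(n5)=-4.530  V(n6)=-10.90
  i(L1)=-0.3456  i(V1)=-0.2851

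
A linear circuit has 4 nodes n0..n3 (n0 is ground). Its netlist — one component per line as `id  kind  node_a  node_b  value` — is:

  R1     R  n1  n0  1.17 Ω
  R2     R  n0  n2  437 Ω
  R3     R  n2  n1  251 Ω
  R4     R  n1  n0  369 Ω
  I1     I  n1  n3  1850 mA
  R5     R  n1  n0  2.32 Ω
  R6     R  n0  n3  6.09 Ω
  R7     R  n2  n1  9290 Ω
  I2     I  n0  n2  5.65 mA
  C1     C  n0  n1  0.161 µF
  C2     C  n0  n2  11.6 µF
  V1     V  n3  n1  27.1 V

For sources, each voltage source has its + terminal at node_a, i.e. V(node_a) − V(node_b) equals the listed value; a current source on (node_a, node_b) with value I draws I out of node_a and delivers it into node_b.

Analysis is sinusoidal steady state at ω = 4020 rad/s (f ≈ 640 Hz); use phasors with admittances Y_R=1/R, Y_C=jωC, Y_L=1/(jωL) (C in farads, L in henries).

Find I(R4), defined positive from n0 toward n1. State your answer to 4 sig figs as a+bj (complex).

Element admittances at ω=4020 rad/s:
  Y(R1) = 0.8547+0.000j S between n1,n0
  Y(R2) = 0.002288+0.000j S between n0,n2
  Y(R3) = 0.003984+0.000j S between n2,n1
  Y(R4) = 0.002710+0.000j S between n1,n0
  I1: injects 1.85 A into n3 (from n1)
  Y(R5) = 0.4310+0.000j S between n1,n0
  Y(R6) = 0.1642+0.000j S between n0,n3
  Y(R7) = 0.0001076+0.000j S between n2,n1
  I2: injects 0.00565 A into n2 (from n0)
  Y(C1) = 0.000+0.0006472j S between n0,n1
  Y(C2) = 0.000+0.04663j S between n0,n2
  V1: constraint V(n3)−V(n1) = 27.1
Assemble and solve the 4×4 MNA system:
  V(n1)=-3.055+0.001762j  V(n2)=-0.01957+0.1442j  V(n3)=24.05+0.001762j
  i(V1)=-2.098-0.0002894j

0.008278-4.776e-06j A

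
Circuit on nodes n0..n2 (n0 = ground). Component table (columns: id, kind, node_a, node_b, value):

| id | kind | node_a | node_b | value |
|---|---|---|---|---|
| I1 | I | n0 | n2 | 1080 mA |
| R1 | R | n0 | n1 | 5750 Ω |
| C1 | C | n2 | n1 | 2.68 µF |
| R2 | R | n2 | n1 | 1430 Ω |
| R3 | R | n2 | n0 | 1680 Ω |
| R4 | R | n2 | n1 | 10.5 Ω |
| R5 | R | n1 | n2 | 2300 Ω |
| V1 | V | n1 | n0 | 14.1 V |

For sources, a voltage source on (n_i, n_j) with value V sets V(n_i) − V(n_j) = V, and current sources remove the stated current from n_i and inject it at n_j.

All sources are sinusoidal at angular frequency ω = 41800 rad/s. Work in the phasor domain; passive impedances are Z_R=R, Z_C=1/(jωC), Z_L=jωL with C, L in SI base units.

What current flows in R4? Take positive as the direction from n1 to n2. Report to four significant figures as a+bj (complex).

-0.4508+0.5208j A

Apply KCL at each of the 2 non-ground nodes and solve the resulting linear system.
Node n1: branches {R1, C1, R2, R4, R5, V1} → V_1 = 14.10+0.000j
Node n2: branches {I1, C1, R2, R3, R4, R5} → V_2 = 18.83-5.469j
Source currents: i(V1)=1.066+0.003255j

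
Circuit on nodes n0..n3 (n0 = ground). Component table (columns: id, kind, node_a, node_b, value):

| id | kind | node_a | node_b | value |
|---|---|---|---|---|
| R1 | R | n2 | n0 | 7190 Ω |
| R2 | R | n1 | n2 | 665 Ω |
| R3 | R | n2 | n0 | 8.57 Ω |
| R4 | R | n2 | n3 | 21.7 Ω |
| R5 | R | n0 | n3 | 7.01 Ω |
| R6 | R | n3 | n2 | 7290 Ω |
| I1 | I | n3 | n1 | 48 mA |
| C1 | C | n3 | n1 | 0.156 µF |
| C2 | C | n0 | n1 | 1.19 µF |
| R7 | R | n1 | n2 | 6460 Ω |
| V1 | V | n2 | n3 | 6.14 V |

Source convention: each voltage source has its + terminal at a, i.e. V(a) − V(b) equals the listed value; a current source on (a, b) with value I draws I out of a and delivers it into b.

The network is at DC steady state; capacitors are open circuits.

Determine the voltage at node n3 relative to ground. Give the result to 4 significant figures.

Apply KCL at each of the 3 non-ground nodes and solve the resulting linear system.
Node n1: branches {R2, I1, C1, C2, R7} → V_1 = 32.32
Node n2: branches {R1, R2, R3, R4, R6, R7, V1} → V_2 = 3.376
Node n3: branches {R4, R5, R6, I1, C1, V1} → V_3 = -2.764
Source currents: i(V1)=-0.6301

-2.764 V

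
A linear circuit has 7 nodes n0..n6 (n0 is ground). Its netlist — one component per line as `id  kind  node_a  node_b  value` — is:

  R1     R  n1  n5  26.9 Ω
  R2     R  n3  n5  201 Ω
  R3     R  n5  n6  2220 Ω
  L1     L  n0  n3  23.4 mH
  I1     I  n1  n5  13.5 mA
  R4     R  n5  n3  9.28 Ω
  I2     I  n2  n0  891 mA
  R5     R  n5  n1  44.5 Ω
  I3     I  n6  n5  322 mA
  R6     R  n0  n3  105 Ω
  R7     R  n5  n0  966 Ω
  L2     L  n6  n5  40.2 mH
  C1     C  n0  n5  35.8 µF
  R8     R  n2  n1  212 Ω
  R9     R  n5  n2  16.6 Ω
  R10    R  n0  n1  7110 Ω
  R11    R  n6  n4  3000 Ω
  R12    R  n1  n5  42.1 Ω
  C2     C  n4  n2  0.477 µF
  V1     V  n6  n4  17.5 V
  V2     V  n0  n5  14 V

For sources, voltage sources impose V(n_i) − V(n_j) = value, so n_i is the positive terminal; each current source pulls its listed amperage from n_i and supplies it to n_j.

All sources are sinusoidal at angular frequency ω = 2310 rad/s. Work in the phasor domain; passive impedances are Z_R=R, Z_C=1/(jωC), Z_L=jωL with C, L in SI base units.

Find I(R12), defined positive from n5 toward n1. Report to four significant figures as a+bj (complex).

0.01988+0.0001366j A

Apply KCL at each of the 6 non-ground nodes and solve the resulting linear system.
Node n1: branches {R1, I1, R5, R8, R10, R12} → V_1 = -14.84-0.005752j
Node n2: branches {I2, R8, R9, C2} → V_2 = -27.22-0.1076j
Node n3: branches {R2, L1, R4, R6} → V_3 = -12.62-1.910j
Node n4: branches {R11, C2, V1} → V_4 = -33.54-33.20j
Node n5: branches {R1, R2, R3, I1, R4, R5, I3, R7, L2, C1, R9, R12, V2} → V_5 = -14.00+0.000j
Node n6: branches {R3, I3, L2, R11, V1} → V_6 = -16.04-33.20j
Source currents: i(V1)=0.03063-0.006963j, i(V2)=0.7189-0.9425j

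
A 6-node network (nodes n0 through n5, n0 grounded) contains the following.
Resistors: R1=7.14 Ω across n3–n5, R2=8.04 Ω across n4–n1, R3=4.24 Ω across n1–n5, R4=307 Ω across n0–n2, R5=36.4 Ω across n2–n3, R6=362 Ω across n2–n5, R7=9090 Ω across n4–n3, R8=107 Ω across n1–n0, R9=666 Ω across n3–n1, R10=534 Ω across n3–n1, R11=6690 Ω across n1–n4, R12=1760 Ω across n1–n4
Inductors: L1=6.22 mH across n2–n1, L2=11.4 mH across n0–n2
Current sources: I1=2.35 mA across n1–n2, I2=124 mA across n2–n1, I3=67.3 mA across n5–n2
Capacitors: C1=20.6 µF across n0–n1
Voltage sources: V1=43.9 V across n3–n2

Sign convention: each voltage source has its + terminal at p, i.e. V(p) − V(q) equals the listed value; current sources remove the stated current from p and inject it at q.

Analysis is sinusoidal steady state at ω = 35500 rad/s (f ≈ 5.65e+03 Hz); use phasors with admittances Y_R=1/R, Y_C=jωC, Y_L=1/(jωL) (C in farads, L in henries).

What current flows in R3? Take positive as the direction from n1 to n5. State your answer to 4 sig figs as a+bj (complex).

Apply KCL at each of the 5 non-ground nodes and solve the resulting linear system.
Node n1: branches {L1, R2, R3, I1, I2, C1, R8, R9, R10, R11, R12} → V_1 = -0.1259-0.2013j
Node n2: branches {L1, I1, R4, L2, R5, I2, I3, R6, V1} → V_2 = -42.34-3.286j
Node n3: branches {R1, R5, R7, R9, R10, V1} → V_3 = 1.560-3.286j
Node n4: branches {R2, R7, R11, R12} → V_4 = -0.1244-0.2040j
Node n5: branches {R1, R3, I3, R6} → V_5 = 0.01186-1.365j
Source currents: i(V1)=-1.429+0.2798j

-0.03248+0.2744j A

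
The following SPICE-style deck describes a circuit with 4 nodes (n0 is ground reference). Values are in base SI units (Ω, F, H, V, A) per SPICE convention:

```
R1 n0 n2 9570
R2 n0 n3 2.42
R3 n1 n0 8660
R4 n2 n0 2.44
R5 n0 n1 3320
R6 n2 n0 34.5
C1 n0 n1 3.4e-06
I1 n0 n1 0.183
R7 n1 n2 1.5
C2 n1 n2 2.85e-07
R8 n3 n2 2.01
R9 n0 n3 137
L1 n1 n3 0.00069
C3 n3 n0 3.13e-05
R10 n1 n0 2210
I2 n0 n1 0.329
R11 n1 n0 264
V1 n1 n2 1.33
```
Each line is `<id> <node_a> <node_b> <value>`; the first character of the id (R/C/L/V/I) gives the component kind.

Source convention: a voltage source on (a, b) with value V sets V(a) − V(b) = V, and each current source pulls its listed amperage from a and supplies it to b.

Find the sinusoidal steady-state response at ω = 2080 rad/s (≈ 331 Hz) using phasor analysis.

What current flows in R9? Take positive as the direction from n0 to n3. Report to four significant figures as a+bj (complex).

MNA unknowns: 3 node voltages V₁..V_3 plus 1 source current (V1)
R1: Y=0.0001045+0.000j on G[0,2]
R2: Y=0.4132+0.000j on G[0,3]
R3: Y=0.0001155+0.000j on G[1,0]
R4: Y=0.4098+0.000j on G[2,0]
R5: Y=0.0003012+0.000j on G[0,1]
R6: Y=0.02899+0.000j on G[2,0]
C1: Y=0.000+0.007072j on G[0,1]
I1: z[0]−=0.183, z[1]+=0.183
R7: Y=0.6667+0.000j on G[1,2]
C2: Y=0.000+0.0005928j on G[1,2]
R8: Y=0.4975+0.000j on G[3,2]
R9: Y=0.007299+0.000j on G[0,3]
L1: Y=0.000-0.6968j on G[1,3]
C3: Y=0.000+0.06510j on G[3,0]
R10: Y=0.0004525+0.000j on G[1,0]
I2: z[0]−=0.329, z[1]+=0.329
R11: Y=0.003788+0.000j on G[1,0]
V1: row V1−V2=1.33, i_V1 at 1,2
solve → V1=1.649+0.3478j, V2=0.3185+0.3478j, V3=0.7926-0.5173j
aux → i_V1=-0.9827+0.5823j

-0.005785+0.003776j A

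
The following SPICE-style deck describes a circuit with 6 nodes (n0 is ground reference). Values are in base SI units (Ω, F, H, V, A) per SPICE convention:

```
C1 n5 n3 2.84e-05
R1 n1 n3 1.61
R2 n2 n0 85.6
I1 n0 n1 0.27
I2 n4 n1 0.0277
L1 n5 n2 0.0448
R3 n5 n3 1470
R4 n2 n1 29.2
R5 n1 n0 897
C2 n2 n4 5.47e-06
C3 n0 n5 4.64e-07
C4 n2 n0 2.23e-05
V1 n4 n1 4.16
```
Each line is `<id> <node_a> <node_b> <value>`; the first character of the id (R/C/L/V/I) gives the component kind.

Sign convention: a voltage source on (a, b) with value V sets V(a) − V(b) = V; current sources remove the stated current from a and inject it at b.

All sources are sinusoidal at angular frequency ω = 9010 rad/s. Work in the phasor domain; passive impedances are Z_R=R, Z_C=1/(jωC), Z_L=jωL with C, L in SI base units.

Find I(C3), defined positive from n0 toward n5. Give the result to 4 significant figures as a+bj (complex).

MNA unknowns: 5 node voltages V₁..V_5 plus 1 source current (V1)
C1: Y=0.000+0.2559j on G[5,3]
R1: Y=0.6211+0.000j on G[1,3]
R2: Y=0.01168+0.000j on G[2,0]
I1: z[0]−=0.27, z[1]+=0.27
I2: z[4]−=0.0277, z[1]+=0.0277
L1: Y=0.000-0.002477j on G[5,2]
R3: Y=0.0006803+0.000j on G[5,3]
R4: Y=0.03425+0.000j on G[2,1]
R5: Y=0.001115+0.000j on G[1,0]
C2: Y=0.000+0.04928j on G[2,4]
C3: Y=0.000+0.004181j on G[0,5]
C4: Y=0.000+0.2009j on G[2,0]
V1: row V4−V1=4.16, i_V1 at 4,1
solve → V1=-0.1594-6.586j, V2=0.1102-1.202j, V3=-0.1821-6.586j, V4=4.001-6.586j, V5=-0.1821-6.530j
aux → i_V1=-0.2930-0.1917j

-0.02730+0.0007613j A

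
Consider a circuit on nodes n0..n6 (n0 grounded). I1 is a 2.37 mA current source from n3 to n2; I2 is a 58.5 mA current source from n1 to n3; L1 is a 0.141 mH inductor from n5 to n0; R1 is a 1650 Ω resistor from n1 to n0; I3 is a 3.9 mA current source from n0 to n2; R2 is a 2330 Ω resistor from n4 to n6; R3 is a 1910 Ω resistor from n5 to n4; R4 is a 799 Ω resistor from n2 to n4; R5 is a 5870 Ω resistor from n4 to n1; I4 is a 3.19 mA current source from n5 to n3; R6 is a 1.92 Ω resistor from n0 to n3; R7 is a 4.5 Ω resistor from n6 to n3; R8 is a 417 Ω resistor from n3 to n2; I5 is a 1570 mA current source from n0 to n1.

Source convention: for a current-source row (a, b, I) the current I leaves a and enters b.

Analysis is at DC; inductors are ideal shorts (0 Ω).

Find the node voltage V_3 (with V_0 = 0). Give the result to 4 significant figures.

0.5416 V

Element admittances at DC:
  I1: injects 0.00237 A into n2 (from n3)
  I2: injects 0.0585 A into n3 (from n1)
  L1: short n5↔n0 (DC inductor)
  Y(R1) = 0.0006061 S between n1,n0
  I3: injects 0.0039 A into n2 (from n0)
  Y(R2) = 0.0004292 S between n4,n6
  Y(R3) = 0.0005236 S between n5,n4
  Y(R4) = 0.001252 S between n2,n4
  Y(R5) = 0.0001704 S between n4,n1
  I4: injects 0.00319 A into n3 (from n5)
  Y(R6) = 0.5208 S between n0,n3
  Y(R7) = 0.2222 S between n6,n3
  Y(R8) = 0.002398 S between n3,n2
  I5: injects 1.57 A into n1 (from n0)
Assemble and solve the 7×7 MNA system:
  V(n1)=1985  V(n2)=62.21  V(n3)=0.5416  V(n4)=175.4  V(n5)=0.000  V(n6)=0.8786
  i(L1)=0.08863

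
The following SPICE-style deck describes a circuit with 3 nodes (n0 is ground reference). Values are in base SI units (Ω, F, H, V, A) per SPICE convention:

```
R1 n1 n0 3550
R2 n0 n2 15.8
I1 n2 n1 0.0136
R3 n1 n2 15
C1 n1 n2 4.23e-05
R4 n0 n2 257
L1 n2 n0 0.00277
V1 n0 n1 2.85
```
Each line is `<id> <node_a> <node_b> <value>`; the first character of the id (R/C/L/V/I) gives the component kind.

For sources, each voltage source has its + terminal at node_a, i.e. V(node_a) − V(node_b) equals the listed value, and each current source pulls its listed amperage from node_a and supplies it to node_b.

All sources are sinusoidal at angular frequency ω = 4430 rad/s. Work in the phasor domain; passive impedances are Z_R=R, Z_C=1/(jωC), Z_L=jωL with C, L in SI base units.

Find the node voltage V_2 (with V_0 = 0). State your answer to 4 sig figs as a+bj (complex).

-2.877-1.714j V

Apply KCL at each of the 2 non-ground nodes and solve the resulting linear system.
Node n1: branches {R1, I1, R3, C1, V1} → V_1 = -2.850+0.000j
Node n2: branches {R2, I1, R3, C1, R4, L1} → V_2 = -2.877-1.714j
Source currents: i(V1)=-0.3337+0.1193j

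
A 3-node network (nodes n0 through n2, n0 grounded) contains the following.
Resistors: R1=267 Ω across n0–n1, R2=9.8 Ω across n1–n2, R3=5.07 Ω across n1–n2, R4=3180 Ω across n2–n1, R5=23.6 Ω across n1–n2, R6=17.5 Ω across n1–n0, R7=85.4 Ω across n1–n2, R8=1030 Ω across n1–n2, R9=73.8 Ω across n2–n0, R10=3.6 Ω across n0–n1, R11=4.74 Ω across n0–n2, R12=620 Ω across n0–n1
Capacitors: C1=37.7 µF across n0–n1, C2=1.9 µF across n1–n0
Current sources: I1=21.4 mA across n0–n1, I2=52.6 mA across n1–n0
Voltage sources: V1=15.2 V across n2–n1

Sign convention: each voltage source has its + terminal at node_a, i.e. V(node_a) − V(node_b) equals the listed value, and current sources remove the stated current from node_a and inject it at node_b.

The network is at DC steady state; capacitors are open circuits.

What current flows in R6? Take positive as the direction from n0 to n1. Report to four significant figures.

0.3484 A

Element admittances at DC:
  Y(R1) = 0.003745 S between n0,n1
  Y(C1) = 0.000 S between n0,n1
  I1: injects 0.0214 A into n1 (from n0)
  Y(R2) = 0.1020 S between n1,n2
  Y(C2) = 0.000 S between n1,n0
  Y(R3) = 0.1972 S between n1,n2
  Y(R4) = 0.0003145 S between n2,n1
  Y(R5) = 0.04237 S between n1,n2
  Y(R6) = 0.05714 S between n1,n0
  Y(R7) = 0.01171 S between n1,n2
  Y(R8) = 0.0009709 S between n1,n2
  I2: injects 0.0526 A into n0 (from n1)
  Y(R9) = 0.01355 S between n2,n0
  Y(R10) = 0.2778 S between n0,n1
  Y(R11) = 0.2110 S between n0,n2
  Y(R12) = 0.001613 S between n0,n1
  V1: constraint V(n2)−V(n1) = 15.2
Assemble and solve the 3×3 MNA system:
  V(n1)=-6.098  V(n2)=9.102
  i(V1)=-7.434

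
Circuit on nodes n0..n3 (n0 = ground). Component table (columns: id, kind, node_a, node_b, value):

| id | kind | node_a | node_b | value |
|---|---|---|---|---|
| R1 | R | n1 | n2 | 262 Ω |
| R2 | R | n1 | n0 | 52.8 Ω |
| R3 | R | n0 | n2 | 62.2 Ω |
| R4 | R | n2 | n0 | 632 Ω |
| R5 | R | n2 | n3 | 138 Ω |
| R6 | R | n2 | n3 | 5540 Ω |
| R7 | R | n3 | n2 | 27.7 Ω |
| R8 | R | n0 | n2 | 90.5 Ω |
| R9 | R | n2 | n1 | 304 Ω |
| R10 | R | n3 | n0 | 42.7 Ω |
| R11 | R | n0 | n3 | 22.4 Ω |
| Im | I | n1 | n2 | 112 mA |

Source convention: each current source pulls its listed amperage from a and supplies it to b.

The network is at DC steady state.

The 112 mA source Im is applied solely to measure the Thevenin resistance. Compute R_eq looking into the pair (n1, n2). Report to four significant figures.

Element admittances at DC:
  Y(R1) = 0.003817 S between n1,n2
  Y(R2) = 0.01894 S between n1,n0
  Y(R3) = 0.01608 S between n0,n2
  Y(R4) = 0.001582 S between n2,n0
  Y(R5) = 0.007246 S between n2,n3
  Y(R6) = 0.0001805 S between n2,n3
  Y(R7) = 0.03610 S between n3,n2
  Y(R8) = 0.01105 S between n0,n2
  Y(R9) = 0.003289 S between n2,n1
  Y(R10) = 0.02342 S between n3,n0
  Y(R11) = 0.04464 S between n0,n3
  Im: injects 0.112 A into n2 (from n1)
Assemble and solve the 3×3 MNA system:
  V(n1)=-3.932  V(n2)=1.348  V(n3)=0.5257

R_eq = 47.14 Ω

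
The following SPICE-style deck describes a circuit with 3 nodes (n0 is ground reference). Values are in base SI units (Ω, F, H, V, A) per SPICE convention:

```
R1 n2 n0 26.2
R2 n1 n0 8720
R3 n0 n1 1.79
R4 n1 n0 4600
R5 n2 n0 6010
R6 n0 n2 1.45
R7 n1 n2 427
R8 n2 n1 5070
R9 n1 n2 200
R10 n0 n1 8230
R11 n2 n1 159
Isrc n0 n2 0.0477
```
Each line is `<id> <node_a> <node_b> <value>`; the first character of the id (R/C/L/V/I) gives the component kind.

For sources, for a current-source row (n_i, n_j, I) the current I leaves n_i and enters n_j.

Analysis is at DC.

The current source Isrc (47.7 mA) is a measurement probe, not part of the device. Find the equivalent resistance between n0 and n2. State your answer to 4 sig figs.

R_eq = 1.349 Ω

MNA unknowns: 2 node voltages V₁..V_2
R1: Y=0.03817 on G[2,0]
R2: Y=0.0001147 on G[1,0]
R3: Y=0.5587 on G[0,1]
R4: Y=0.0002174 on G[1,0]
R5: Y=0.0001664 on G[2,0]
R6: Y=0.6897 on G[0,2]
R7: Y=0.002342 on G[1,2]
R8: Y=0.0001972 on G[2,1]
R9: Y=0.005000 on G[1,2]
R10: Y=0.0001215 on G[0,1]
R11: Y=0.006289 on G[2,1]
Isrc: z[0]−=0.0477, z[2]+=0.0477
solve → V1=0.001553, V2=0.06433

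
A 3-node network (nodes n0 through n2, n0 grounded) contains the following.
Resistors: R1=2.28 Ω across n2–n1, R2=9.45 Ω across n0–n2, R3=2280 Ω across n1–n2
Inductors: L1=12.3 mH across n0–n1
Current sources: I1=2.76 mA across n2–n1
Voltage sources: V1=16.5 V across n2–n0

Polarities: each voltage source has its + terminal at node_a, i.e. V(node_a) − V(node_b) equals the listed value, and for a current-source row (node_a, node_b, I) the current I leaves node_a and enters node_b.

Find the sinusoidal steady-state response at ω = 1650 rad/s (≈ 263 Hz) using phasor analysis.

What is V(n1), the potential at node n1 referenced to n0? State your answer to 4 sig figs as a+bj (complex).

Apply KCL at each of the 2 non-ground nodes and solve the resulting linear system.
Node n1: branches {R1, L1, R3, I1} → V_1 = 16.30+1.829j
Node n2: branches {R1, R2, R3, I1, V1} → V_2 = 16.50+0.000j
Source currents: i(V1)=-1.836+0.8032j

16.30+1.829j V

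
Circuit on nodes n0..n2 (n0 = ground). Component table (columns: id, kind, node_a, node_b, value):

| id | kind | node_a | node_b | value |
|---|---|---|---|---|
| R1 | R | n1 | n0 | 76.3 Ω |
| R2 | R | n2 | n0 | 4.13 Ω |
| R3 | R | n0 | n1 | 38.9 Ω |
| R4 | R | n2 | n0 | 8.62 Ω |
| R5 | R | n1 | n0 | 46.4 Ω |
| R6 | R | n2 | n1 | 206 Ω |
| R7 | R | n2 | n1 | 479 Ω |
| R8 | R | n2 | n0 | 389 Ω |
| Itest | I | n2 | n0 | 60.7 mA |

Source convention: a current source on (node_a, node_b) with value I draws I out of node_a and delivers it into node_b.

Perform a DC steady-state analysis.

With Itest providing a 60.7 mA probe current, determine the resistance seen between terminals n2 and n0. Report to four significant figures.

Element admittances at DC:
  Y(R1) = 0.01311 S between n1,n0
  Y(R2) = 0.2421 S between n2,n0
  Y(R3) = 0.02571 S between n0,n1
  Y(R4) = 0.1160 S between n2,n0
  Y(R5) = 0.02155 S between n1,n0
  Y(R6) = 0.004854 S between n2,n1
  Y(R7) = 0.002088 S between n2,n1
  Y(R8) = 0.002571 S between n2,n0
  Itest: injects 0.0607 A into n0 (from n2)
Assemble and solve the 2×2 MNA system:
  V(n1)=-0.01706  V(n2)=-0.1654

R_eq = 2.725 Ω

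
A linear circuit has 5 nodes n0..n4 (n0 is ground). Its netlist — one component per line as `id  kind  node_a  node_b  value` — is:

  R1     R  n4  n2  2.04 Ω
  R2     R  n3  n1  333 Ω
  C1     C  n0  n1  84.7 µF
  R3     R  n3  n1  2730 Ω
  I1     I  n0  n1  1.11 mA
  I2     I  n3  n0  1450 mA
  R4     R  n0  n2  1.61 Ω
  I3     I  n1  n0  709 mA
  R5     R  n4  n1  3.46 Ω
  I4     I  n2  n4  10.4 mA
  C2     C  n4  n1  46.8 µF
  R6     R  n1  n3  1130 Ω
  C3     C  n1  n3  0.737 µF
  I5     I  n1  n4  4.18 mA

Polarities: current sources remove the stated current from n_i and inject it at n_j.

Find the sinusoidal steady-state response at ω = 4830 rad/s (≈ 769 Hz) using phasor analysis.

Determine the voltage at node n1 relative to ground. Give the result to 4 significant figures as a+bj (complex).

-1.473+4.222j V

Element admittances at ω=4830 rad/s:
  Y(R1) = 0.4902+0.000j S between n4,n2
  Y(R2) = 0.003003+0.000j S between n3,n1
  Y(C1) = 0.000+0.4091j S between n0,n1
  Y(R3) = 0.0003663+0.000j S between n3,n1
  I1: injects 0.00111 A into n1 (from n0)
  I2: injects 1.45 A into n0 (from n3)
  Y(R4) = 0.6211+0.000j S between n0,n2
  I3: injects 0.709 A into n0 (from n1)
  Y(R5) = 0.2890+0.000j S between n4,n1
  I4: injects 0.0104 A into n4 (from n2)
  Y(C2) = 0.000+0.2260j S between n4,n1
  Y(R6) = 0.0008850+0.000j S between n1,n3
  Y(C3) = 0.000+0.003560j S between n1,n3
  I5: injects 0.00418 A into n4 (from n1)
Assemble and solve the 4×4 MNA system:
  V(n1)=-1.473+4.222j  V(n2)=-0.6933+0.9699j  V(n3)=-201.9+172.0j  V(n4)=-1.551+2.199j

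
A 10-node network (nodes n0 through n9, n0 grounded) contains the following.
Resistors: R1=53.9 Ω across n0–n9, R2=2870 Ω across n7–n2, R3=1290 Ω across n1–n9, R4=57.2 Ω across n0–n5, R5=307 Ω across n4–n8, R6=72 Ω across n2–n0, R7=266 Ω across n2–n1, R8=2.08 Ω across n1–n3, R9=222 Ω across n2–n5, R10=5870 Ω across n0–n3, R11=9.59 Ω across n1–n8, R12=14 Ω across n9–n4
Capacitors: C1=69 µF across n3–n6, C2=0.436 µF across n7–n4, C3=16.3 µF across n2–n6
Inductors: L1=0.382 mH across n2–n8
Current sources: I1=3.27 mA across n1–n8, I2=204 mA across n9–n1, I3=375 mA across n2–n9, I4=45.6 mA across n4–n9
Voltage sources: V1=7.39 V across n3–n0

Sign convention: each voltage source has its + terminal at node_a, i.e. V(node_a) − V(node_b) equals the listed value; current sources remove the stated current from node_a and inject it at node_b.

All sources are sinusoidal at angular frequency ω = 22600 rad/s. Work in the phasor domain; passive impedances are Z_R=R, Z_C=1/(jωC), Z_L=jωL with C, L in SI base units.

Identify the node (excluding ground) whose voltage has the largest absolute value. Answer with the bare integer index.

9

Apply KCL at each of the 9 non-ground nodes and solve the resulting linear system.
Node n1: branches {R3, I1, R7, R8, R11, I2} → V_1 = 7.837+0.2899j
Node n2: branches {R2, L1, C3, R6, R7, R9, I3} → V_2 = 6.808+1.685j
Node n3: branches {C1, R8, R10, V1} → V_3 = 7.390+0.000j
Node n4: branches {C2, R5, R12, I4} → V_4 = 8.400+0.3124j
Node n5: branches {R4, R9} → V_5 = 1.395+0.3452j
Node n6: branches {C1, C3} → V_6 = 7.279+0.3220j
Node n7: branches {R2, C2} → V_7 = 8.447+0.3703j
Node n8: branches {L1, I1, R5, R11} → V_8 = 8.002+1.576j
Node n9: branches {R1, R3, I2, R12, I3, I4} → V_9 = 9.065+0.2483j
Source currents: i(V1)=-0.2884-0.03404j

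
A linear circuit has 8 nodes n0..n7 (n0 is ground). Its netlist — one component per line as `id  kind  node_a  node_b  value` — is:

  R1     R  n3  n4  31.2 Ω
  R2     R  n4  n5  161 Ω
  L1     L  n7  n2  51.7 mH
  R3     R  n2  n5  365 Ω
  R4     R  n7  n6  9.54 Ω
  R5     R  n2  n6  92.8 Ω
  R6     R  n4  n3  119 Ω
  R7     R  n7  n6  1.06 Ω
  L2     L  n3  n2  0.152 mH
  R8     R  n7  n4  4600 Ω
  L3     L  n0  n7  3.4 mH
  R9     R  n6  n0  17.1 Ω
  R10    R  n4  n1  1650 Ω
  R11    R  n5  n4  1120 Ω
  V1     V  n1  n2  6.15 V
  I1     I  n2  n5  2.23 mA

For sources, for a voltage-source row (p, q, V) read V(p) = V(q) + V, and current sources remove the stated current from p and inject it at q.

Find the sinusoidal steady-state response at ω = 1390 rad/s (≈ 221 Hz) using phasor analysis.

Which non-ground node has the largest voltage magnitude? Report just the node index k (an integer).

1

Apply KCL at each of the 7 non-ground nodes and solve the resulting linear system.
Node n1: branches {R10, V1} → V_1 = 6.149-0.001200j
Node n2: branches {L1, R3, R5, L2, V1, I1} → V_2 = -0.0009281-0.001200j
Node n3: branches {R1, R6, L2} → V_3 = -0.0009276-0.0001453j
Node n4: branches {R1, R2, R6, R8, R10, R11} → V_4 = 0.1225-0.0002075j
Node n5: branches {R2, R3, R11, I1} → V_5 = 0.3147-0.0004837j
Node n6: branches {R4, R5, R7, R9} → V_6 = -1.120e-05-8.668e-06j
Node n7: branches {L1, R4, R7, R8, L3} → V_7 = -2.396e-06+3.095e-06j
Source currents: i(V1)=-0.003652+6.014e-07j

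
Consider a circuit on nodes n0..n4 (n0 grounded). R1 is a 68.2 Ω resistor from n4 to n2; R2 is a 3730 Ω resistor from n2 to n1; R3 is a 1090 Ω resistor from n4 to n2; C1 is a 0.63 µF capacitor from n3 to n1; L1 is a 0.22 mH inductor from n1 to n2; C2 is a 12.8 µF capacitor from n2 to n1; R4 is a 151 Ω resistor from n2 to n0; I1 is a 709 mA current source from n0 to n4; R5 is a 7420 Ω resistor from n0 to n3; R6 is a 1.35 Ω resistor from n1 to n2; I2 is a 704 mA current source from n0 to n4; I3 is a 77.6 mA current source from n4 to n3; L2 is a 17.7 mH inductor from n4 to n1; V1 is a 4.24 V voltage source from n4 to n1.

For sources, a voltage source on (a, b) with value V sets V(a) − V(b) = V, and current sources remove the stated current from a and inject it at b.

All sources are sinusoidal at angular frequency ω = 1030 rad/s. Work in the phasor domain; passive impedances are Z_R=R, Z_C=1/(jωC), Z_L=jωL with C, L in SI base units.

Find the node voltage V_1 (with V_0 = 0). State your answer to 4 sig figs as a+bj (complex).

208.9+1.744j V

Apply KCL at each of the 4 non-ground nodes and solve the resulting linear system.
Node n1: branches {R2, C1, L1, C2, R6, L2, V1} → V_1 = 208.9+1.744j
Node n2: branches {R1, R2, R3, L1, C2, R4, R6} → V_2 = 208.8+1.453j
Node n3: branches {C1, R5, I3} → V_3 = 223.7-71.39j
Node n4: branches {R1, R3, I1, I2, I3, L2, V1} → V_4 = 213.1+1.744j
Source currents: i(V1)=1.269+0.2280j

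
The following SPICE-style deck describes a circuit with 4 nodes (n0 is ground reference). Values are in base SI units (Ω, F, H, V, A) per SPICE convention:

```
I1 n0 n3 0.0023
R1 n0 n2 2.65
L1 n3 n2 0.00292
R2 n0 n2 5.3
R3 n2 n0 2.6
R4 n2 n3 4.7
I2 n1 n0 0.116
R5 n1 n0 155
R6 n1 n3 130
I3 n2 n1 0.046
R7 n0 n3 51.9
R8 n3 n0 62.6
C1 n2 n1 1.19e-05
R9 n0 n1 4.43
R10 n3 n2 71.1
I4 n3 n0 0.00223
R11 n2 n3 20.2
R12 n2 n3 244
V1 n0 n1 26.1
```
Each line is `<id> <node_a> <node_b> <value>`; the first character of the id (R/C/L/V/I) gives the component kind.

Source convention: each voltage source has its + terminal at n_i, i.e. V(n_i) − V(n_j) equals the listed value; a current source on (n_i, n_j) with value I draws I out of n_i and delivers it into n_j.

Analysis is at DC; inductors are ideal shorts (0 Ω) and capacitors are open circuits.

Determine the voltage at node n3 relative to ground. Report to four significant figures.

-0.2483 V

Element admittances at DC:
  I1: injects 0.0023 A into n3 (from n0)
  Y(R1) = 0.3774 S between n0,n2
  L1: short n3↔n2 (DC inductor)
  Y(R2) = 0.1887 S between n0,n2
  Y(R3) = 0.3846 S between n2,n0
  Y(R4) = 0.2128 S between n2,n3
  I2: injects 0.116 A into n0 (from n1)
  Y(R5) = 0.006452 S between n1,n0
  Y(R6) = 0.007692 S between n1,n3
  I3: injects 0.046 A into n1 (from n2)
  Y(R7) = 0.01927 S between n0,n3
  Y(R8) = 0.01597 S between n3,n0
  Y(C1) = 0.000 S between n2,n1
  Y(R9) = 0.2257 S between n0,n1
  Y(R10) = 0.01406 S between n3,n2
  I4: injects 0.00223 A into n0 (from n3)
  Y(R11) = 0.04950 S between n2,n3
  Y(R12) = 0.004098 S between n2,n3
  V1: constraint V(n0)−V(n1) = 26.1
Assemble and solve the 5×5 MNA system:
  V(n1)=-26.10  V(n2)=-0.2483  V(n3)=-0.2483
  i(L1)=-0.1900  i(V1)=-6.189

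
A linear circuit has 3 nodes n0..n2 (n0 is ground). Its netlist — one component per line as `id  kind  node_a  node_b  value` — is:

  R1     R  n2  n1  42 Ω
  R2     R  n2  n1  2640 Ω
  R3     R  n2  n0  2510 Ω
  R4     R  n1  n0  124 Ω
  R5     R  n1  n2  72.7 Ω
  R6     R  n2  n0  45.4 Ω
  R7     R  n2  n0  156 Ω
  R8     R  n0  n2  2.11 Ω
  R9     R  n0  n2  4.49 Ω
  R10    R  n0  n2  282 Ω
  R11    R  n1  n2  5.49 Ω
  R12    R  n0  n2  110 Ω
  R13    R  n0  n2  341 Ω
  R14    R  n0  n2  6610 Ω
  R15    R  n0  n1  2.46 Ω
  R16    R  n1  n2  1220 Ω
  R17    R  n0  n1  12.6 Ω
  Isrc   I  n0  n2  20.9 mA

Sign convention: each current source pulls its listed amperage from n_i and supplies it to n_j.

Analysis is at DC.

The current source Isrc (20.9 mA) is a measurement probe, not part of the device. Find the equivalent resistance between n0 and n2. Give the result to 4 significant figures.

Element admittances at DC:
  Y(R1) = 0.02381 S between n2,n1
  Y(R2) = 0.0003788 S between n2,n1
  Y(R3) = 0.0003984 S between n2,n0
  Y(R4) = 0.008065 S between n1,n0
  Y(R5) = 0.01376 S between n1,n2
  Y(R6) = 0.02203 S between n2,n0
  Y(R7) = 0.006410 S between n2,n0
  Y(R8) = 0.4739 S between n0,n2
  Y(R9) = 0.2227 S between n0,n2
  Y(R10) = 0.003546 S between n0,n2
  Y(R11) = 0.1821 S between n1,n2
  Y(R12) = 0.009091 S between n0,n2
  Y(R13) = 0.002933 S between n0,n2
  Y(R14) = 0.0001513 S between n0,n2
  Y(R15) = 0.4065 S between n0,n1
  Y(R16) = 0.0008197 S between n1,n2
  Y(R17) = 0.07937 S between n0,n1
  Isrc: injects 0.0209 A into n2 (from n0)
Assemble and solve the 2×2 MNA system:
  V(n1)=0.007226  V(n2)=0.02338

R_eq = 1.119 Ω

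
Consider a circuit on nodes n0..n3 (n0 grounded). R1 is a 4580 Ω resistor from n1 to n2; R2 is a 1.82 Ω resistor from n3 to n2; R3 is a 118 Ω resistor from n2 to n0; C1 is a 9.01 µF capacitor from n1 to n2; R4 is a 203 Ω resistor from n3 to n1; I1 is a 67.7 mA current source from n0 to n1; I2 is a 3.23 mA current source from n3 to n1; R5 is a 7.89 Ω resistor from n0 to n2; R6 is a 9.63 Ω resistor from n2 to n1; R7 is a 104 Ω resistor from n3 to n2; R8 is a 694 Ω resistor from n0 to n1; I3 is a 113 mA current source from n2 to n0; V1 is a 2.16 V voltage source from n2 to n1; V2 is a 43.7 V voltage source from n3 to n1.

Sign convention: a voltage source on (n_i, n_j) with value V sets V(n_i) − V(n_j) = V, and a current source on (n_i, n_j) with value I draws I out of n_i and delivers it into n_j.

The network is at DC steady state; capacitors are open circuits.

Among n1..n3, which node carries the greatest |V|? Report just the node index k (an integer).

3

Element admittances at DC:
  Y(R1) = 0.0002183 S between n1,n2
  Y(R2) = 0.5495 S between n3,n2
  Y(R3) = 0.008475 S between n2,n0
  Y(C1) = 0.000 S between n1,n2
  Y(R4) = 0.004926 S between n3,n1
  I1: injects 0.0677 A into n1 (from n0)
  I2: injects 0.00323 A into n1 (from n3)
  Y(R5) = 0.1267 S between n0,n2
  Y(R6) = 0.1038 S between n2,n1
  Y(R7) = 0.009615 S between n3,n2
  Y(R8) = 0.001441 S between n0,n1
  I3: injects 0.113 A into n0 (from n2)
  V1: constraint V(n2)−V(n1) = 2.16
  V2: constraint V(n3)−V(n1) = 43.7
Assemble and solve the 5×5 MNA system:
  V(n1)=-2.469  V(n2)=-0.3087  V(n3)=41.23
  i(V1)=22.93  i(V2)=-23.44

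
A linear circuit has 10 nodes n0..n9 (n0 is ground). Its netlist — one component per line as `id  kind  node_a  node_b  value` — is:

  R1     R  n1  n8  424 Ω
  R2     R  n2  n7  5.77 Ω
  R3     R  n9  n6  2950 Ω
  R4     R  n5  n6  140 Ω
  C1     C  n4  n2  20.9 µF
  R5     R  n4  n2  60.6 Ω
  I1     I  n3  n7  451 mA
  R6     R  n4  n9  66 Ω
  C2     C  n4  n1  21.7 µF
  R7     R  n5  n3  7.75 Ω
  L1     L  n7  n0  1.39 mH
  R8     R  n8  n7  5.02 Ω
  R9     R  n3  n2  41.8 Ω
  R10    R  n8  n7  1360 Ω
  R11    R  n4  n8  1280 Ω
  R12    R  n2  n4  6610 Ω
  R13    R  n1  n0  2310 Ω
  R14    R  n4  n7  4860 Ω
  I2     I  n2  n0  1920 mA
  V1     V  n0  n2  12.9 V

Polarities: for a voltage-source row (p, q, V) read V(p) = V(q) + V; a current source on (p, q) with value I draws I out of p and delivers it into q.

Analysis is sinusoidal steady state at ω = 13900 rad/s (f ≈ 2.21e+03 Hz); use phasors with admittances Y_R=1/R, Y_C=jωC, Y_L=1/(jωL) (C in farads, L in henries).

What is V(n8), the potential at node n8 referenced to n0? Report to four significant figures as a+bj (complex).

Element admittances at ω=13900 rad/s:
  Y(R1) = 0.002358+0.000j S between n1,n8
  Y(R2) = 0.1733+0.000j S between n2,n7
  Y(R3) = 0.0003390+0.000j S between n9,n6
  Y(R4) = 0.007143+0.000j S between n5,n6
  Y(C1) = 0.000+0.2905j S between n4,n2
  Y(R5) = 0.01650+0.000j S between n4,n2
  I1: injects 0.451 A into n7 (from n3)
  Y(R6) = 0.01515+0.000j S between n4,n9
  Y(C2) = 0.000+0.3016j S between n4,n1
  Y(R7) = 0.1290+0.000j S between n5,n3
  Y(L1) = 0.000-0.05176j S between n7,n0
  Y(R8) = 0.1992+0.000j S between n8,n7
  Y(R9) = 0.02392+0.000j S between n3,n2
  Y(R10) = 0.0007353+0.000j S between n8,n7
  Y(R11) = 0.0007813+0.000j S between n4,n8
  Y(R12) = 0.0001513+0.000j S between n2,n4
  Y(R13) = 0.0004329+0.000j S between n1,n0
  Y(R14) = 0.0002058+0.000j S between n4,n7
  I2: injects 1.92 A into n0 (from n2)
  V1: constraint V(n0)−V(n2) = 12.9
Assemble and solve the 10×10 MNA system:
  V(n1)=-12.95-0.08439j  V(n2)=-12.90+0.000j  V(n3)=-31.51-0.0005147j  V(n4)=-12.93-0.03947j  V(n5)=-31.46-0.0006101j  V(n6)=-30.64-0.002334j  V(n7)=-9.528-2.794j  V(n8)=-9.581-2.752j  V(n9)=-13.32-0.03866j
  i(V1)=1.770+0.4931j

-9.581-2.752j V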